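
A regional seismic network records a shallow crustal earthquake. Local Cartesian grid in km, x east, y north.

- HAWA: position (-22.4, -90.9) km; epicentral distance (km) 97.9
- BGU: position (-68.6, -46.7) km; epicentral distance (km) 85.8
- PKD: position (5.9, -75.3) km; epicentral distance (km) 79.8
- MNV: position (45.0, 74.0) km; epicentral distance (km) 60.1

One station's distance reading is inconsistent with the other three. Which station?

Solve using three stations at a time. Using HAWA, BGU, PKD (subtract circle equations pairwise → linear system) gives (x, y) ≈ (0.4, 4.3).
Distances from that point to each station vs reported:
  HAWA: calculated 97.9 vs reported 97.9 → residual 0.0 km
  BGU: calculated 85.8 vs reported 85.8 → residual 0.0 km
  PKD: calculated 79.8 vs reported 79.8 → residual 0.0 km
  MNV: calculated 82.7 vs reported 60.1 → residual 22.6 km
HAWA, BGU, PKD are mutually consistent (residuals ≈ 0); MNV is off by 22.6 km.

MNV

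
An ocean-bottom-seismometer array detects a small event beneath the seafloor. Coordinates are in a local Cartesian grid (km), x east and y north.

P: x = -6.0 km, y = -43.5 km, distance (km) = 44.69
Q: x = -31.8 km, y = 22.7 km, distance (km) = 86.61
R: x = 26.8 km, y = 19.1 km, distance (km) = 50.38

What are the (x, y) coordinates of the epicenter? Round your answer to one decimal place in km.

(36.7, -30.3)

Circle about each station: (x + 6.0)² + (y + 43.5)² = 44.69²; (x + 31.8)² + (y − 22.7)² = 86.61²; (x − 26.8)² + (y − 19.1)² = 50.38².
Subtracting the P equation from the Q and R equations removes the quadratic terms:
-51.6 x + 132.4 y = -5905.82
65.6 x + 125.2 y = -1386.15
Solving the 2×2 system: x ≈ 36.7, y ≈ -30.3 km.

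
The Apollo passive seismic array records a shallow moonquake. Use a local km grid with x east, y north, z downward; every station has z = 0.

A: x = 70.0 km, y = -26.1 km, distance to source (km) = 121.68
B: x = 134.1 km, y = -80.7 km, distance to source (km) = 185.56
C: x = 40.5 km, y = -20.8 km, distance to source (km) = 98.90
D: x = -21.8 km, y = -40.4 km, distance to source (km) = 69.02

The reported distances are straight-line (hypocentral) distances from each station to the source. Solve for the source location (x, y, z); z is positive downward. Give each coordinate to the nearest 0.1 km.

(-31.1, -30.0, 67.6)

Each station gives a sphere (x−x_i)² + (y−y_i)² + z² = d_i² (stations at z=0).
Subtracting the A sphere from B and C: z² cancels, leaving linear equations in x and y:
128.2 x − 109.2 y = -712.40
-59.0 x + 10.6 y = 1516.49
Solving: x ≈ -31.088, y ≈ -29.974 km (keep extra digits for the depth step; rounded: -31.1, -30.0).
Then from the A sphere: z² = 121.68² − (x − 70.0)² − (y + 26.1)² with x = -31.088, y = -29.974, so z ≈ 67.618 ≈ 67.6 km.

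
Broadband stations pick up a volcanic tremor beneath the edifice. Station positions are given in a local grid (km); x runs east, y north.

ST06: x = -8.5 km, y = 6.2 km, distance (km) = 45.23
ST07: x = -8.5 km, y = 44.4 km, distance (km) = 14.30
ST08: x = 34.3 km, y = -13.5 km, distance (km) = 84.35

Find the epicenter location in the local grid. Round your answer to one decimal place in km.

Circle about each station: (x + 8.5)² + (y − 6.2)² = 45.23²; (x + 8.5)² + (y − 44.4)² = 14.30²; (x − 34.3)² + (y + 13.5)² = 84.35².
Subtracting pairs of circle equations eliminates x²+y² and gives linear equations (the radical axes):
0.0 x + 76.4 y = 3774.18
85.6 x − 39.4 y = -3821.12
Solving the 2×2 system: x ≈ -21.9, y ≈ 49.4 km.
Check against ST06 (with the unrounded x, y): √((x + 8.5)²+(y − 6.2)²) = 45.23 ≈ 45.23 km. ✓

-21.9 km east, 49.4 km north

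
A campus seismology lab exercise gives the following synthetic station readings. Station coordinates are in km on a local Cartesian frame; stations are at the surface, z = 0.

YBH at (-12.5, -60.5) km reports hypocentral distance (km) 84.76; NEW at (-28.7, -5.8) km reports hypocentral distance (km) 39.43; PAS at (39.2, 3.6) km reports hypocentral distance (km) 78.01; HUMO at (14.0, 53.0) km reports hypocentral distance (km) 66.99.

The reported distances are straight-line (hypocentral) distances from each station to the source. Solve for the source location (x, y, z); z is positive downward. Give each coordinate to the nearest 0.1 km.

Each station gives a sphere (x−x_i)² + (y−y_i)² + z² = d_i² (stations at z=0).
Subtracting the YBH sphere from NEW and PAS: z² cancels, leaving linear equations in x and y:
-32.4 x + 109.4 y = 2670.36
103.4 x + 128.2 y = -1168.20
Solving: x ≈ -30.399, y ≈ 15.406 km (keep extra digits for the depth step; rounded: -30.4, 15.4).
Then from the YBH sphere: z² = 84.76² − (x + 12.5)² − (y + 60.5)² with x = -30.399, y = 15.406, so z ≈ 33.199 ≈ 33.2 km.
Check against HUMO (with the unrounded solution): distance 66.98 ≈ 66.99 km. ✓

x ≈ -30.4 km, y ≈ 15.4 km, depth ≈ 33.2 km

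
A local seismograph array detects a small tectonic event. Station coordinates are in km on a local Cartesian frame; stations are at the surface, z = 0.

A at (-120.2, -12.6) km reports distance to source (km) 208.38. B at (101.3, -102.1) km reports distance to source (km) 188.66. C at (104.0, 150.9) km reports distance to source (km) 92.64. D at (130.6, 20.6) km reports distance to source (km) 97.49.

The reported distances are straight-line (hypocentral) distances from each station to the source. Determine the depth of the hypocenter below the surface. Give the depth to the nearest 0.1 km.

40.2 km

Each station gives a sphere (x−x_i)² + (y−y_i)² + z² = d_i² (stations at z=0).
Subtracting the A sphere from B and C: z² cancels, leaving linear equations in x and y:
443.0 x − 179.0 y = 13908.93
448.4 x + 327.0 y = 53820.06
Solving: x ≈ 62.996, y ≈ 78.203 km (keep extra digits for the depth step; rounded: 63.0, 78.2).
Then from the A sphere: z² = 208.38² − (x + 120.2)² − (y + 12.6)² with x = 62.996, y = 78.203, so z ≈ 40.203 ≈ 40.2 km.
Check against D (with the unrounded solution): distance 97.49 ≈ 97.49 km. ✓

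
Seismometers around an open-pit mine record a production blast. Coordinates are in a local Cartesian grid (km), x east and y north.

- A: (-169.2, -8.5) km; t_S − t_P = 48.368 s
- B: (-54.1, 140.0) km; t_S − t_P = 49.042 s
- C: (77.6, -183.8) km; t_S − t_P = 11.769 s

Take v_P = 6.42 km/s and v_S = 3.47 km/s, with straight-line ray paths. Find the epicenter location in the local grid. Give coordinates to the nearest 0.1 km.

x ≈ 163.2 km, y ≈ -159.9 km

Distance from S−P lag: d = Δt · v_P v_S / (v_P − v_S) = Δt · (6.42·3.47)/(6.42−3.47) ≈ 7.5517·Δt.
So d_A = 365.26, d_B = 370.35, d_C = 88.88 km.
Circle about each station: (x + 169.2)² + (y + 8.5)² = 365.26²; (x + 54.1)² + (y − 140.0)² = 370.35²; (x − 77.6)² + (y + 183.8)² = 88.88².
Subtracting pairs of circle equations eliminates x²+y² and gives linear equations (the radical axes):
230.2 x + 297.0 y = -9918.33
493.6 x − 350.6 y = 136618.52
Solving the 2×2 system: x ≈ 163.2, y ≈ -159.9 km.
Check against A (with the unrounded x, y): √((x + 169.2)²+(y + 8.5)²) = 365.26 ≈ 365.26 km. ✓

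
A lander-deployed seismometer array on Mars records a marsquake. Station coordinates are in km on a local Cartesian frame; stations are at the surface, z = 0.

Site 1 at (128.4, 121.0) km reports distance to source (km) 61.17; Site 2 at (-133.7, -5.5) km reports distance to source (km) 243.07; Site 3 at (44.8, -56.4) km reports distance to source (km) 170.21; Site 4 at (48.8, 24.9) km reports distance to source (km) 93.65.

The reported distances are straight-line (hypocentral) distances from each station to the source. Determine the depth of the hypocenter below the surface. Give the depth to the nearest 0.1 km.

Each station gives a sphere (x−x_i)² + (y−y_i)² + z² = d_i² (stations at z=0).
Subtracting the Site 1 sphere from Site 2 and Site 3: z² cancels, leaving linear equations in x and y:
-524.2 x − 253.0 y = -68562.88
-167.2 x − 354.8 y = -51169.24
Solving: x ≈ 79.203, y ≈ 106.895 km (keep extra digits for the depth step; rounded: 79.2, 106.9).
Then from the Site 1 sphere: z² = 61.17² − (x − 128.4)² − (y − 121.0)² with x = 79.203, y = 106.895, so z ≈ 33.503 ≈ 33.5 km.

33.5 km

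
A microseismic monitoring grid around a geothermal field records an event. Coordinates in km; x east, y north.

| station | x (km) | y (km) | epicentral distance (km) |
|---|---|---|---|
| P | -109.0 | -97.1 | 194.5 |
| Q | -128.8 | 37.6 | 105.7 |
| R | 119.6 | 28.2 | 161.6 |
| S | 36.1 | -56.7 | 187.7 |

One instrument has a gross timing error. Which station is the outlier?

Solve using three stations at a time. Using P, Q, R (subtract circle equations pairwise → linear system) gives (x, y) ≈ (-32.8, 81.9).
Distances from that point to each station vs reported:
  P: calculated 194.5 vs reported 194.5 → residual 0.0 km
  Q: calculated 105.7 vs reported 105.7 → residual 0.0 km
  R: calculated 161.6 vs reported 161.6 → residual 0.0 km
  S: calculated 154.8 vs reported 187.7 → residual 32.9 km
P, Q, R are mutually consistent (residuals ≈ 0); S is off by 32.9 km.

S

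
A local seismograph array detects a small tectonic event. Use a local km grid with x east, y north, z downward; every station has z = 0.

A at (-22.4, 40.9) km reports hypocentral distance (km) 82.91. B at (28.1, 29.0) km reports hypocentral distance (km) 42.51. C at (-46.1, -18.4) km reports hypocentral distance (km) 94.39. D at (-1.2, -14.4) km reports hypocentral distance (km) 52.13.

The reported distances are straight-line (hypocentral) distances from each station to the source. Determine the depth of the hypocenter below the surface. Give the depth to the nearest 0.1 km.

Each station gives a sphere (x−x_i)² + (y−y_i)² + z² = d_i² (stations at z=0).
Subtracting the A sphere from B and C: z² cancels, leaving linear equations in x and y:
101.0 x − 23.8 y = 4523.01
-47.4 x − 118.6 y = -1746.20
Solving: x ≈ 44.099, y ≈ -2.901 km (keep extra digits for the depth step; rounded: 44.1, -2.9).
Then from the A sphere: z² = 82.91² − (x + 22.4)² − (y − 40.9)² with x = 44.099, y = -2.901, so z ≈ 23.096 ≈ 23.1 km.

23.1 km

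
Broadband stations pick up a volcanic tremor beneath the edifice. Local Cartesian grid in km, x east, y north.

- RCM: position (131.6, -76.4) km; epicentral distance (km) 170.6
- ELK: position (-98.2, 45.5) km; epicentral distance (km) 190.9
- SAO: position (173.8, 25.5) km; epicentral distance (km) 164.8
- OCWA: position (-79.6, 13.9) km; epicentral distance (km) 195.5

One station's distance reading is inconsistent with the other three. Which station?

Solve using three stations at a time. Using ELK, SAO, OCWA (subtract circle equations pairwise → linear system) gives (x, y) ≈ (63.1, 147.3).
Distances from that point to each station vs reported:
  RCM: calculated 233.9 vs reported 170.6 → residual 63.3 km
  ELK: calculated 190.7 vs reported 190.9 → residual 0.2 km
  SAO: calculated 164.6 vs reported 164.8 → residual 0.2 km
  OCWA: calculated 195.3 vs reported 195.5 → residual 0.2 km
ELK, SAO, OCWA are mutually consistent (residuals ≈ 0); RCM is off by 63.3 km.

RCM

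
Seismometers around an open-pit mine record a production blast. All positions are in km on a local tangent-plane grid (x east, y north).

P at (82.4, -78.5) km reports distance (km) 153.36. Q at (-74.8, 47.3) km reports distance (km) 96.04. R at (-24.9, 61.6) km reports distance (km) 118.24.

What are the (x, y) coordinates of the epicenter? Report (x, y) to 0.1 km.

(-68.0, -48.5)

Circle about each station: (x − 82.4)² + (y + 78.5)² = 153.36²; (x + 74.8)² + (y − 47.3)² = 96.04²; (x + 24.9)² + (y − 61.6)² = 118.24².
Subtracting the P equation from the Q and R equations removes the quadratic terms:
-314.4 x + 251.6 y = 9175.93
-214.6 x + 280.2 y = 1001.15
Solving the 2×2 system: x ≈ -68.0, y ≈ -48.5 km.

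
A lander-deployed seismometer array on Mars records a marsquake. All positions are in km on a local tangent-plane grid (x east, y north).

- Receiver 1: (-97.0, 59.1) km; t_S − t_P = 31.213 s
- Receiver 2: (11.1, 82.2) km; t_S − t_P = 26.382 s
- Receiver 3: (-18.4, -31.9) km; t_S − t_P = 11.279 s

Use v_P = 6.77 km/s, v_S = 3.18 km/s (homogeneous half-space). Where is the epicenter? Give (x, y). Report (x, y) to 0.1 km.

Distance from S−P lag: d = Δt · v_P v_S / (v_P − v_S) = Δt · (6.77·3.18)/(6.77−3.18) ≈ 5.9968·Δt.
So d_Receiver 1 = 187.18, d_Receiver 2 = 158.21, d_Receiver 3 = 67.64 km.
Circle about each station: (x + 97.0)² + (y − 59.1)² = 187.18²; (x − 11.1)² + (y − 82.2)² = 158.21²; (x + 18.4)² + (y + 31.9)² = 67.64².
Subtracting the Receiver 1 equation from the Receiver 2 and Receiver 3 equations removes the quadratic terms:
216.2 x + 46.2 y = 3984.19
157.2 x − 182.0 y = 18915.54
Solving the 2×2 system: x ≈ 34.3, y ≈ -74.3 km.

x ≈ 34.3 km, y ≈ -74.3 km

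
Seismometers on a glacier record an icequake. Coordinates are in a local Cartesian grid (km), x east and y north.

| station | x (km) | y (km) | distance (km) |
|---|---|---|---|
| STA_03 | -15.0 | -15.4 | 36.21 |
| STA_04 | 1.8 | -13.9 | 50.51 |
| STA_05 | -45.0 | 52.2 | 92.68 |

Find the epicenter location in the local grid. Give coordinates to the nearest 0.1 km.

Circle about each station: (x + 15.0)² + (y + 15.4)² = 36.21²; (x − 1.8)² + (y + 13.9)² = 50.51²; (x + 45.0)² + (y − 52.2)² = 92.68².
Subtracting the STA_03 equation from the STA_04 and STA_05 equations removes the quadratic terms:
33.6 x + 3.0 y = -1505.81
-60.0 x + 135.2 y = -2990.74
Solving the 2×2 system: x ≈ -41.2, y ≈ -40.4 km.

(-41.2, -40.4)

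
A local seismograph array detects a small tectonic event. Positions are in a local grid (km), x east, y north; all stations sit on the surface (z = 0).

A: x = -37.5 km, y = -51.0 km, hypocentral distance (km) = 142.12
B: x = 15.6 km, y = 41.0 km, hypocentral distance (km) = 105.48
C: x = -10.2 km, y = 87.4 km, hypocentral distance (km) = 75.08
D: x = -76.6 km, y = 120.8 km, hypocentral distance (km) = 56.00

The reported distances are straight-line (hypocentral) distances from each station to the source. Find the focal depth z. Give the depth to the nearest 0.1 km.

39.0 km

Each station gives a sphere (x−x_i)² + (y−y_i)² + z² = d_i² (stations at z=0).
Subtracting the A sphere from B and C: z² cancels, leaving linear equations in x and y:
106.2 x + 184.0 y = 6989.17
54.6 x + 276.8 y = 18296.64
Solving: x ≈ -74.005, y ≈ 80.698 km (keep extra digits for the depth step; rounded: -74.0, 80.7).
Then from the A sphere: z² = 142.12² − (x + 37.5)² − (y + 51.0)² with x = -74.005, y = 80.698, so z ≈ 39.001 ≈ 39.0 km.
Check against D (with the unrounded solution): distance 56.00 ≈ 56.00 km. ✓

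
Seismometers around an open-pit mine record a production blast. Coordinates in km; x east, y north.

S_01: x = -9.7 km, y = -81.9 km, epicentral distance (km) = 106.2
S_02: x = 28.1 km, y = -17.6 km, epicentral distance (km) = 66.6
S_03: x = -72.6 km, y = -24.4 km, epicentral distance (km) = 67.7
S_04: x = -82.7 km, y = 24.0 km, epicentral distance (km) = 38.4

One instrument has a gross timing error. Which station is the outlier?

Solve using three stations at a time. Using S_01, S_02, S_03 (subtract circle equations pairwise → linear system) gives (x, y) ≈ (-24.5, 23.3).
Distances from that point to each station vs reported:
  S_01: calculated 106.2 vs reported 106.2 → residual 0.0 km
  S_02: calculated 66.6 vs reported 66.6 → residual 0.0 km
  S_03: calculated 67.7 vs reported 67.7 → residual 0.0 km
  S_04: calculated 58.2 vs reported 38.4 → residual 19.8 km
S_01, S_02, S_03 are mutually consistent (residuals ≈ 0); S_04 is off by 19.8 km.

S_04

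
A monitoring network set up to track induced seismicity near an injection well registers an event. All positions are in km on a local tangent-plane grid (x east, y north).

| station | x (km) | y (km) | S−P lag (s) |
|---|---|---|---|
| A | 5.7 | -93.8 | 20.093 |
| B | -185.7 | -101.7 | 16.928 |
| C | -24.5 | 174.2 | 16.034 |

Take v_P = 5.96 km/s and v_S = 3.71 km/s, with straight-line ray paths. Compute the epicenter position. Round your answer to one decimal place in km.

Distance from S−P lag: d = Δt · v_P v_S / (v_P − v_S) = Δt · (5.96·3.71)/(5.96−3.71) ≈ 9.8274·Δt.
So d_A = 197.46, d_B = 166.36, d_C = 157.57 km.
Circle about each station: (x − 5.7)² + (y + 93.8)² = 197.46²; (x + 185.7)² + (y + 101.7)² = 166.36²; (x + 24.5)² + (y − 174.2)² = 157.57².
Subtracting pairs of circle equations eliminates x²+y² and gives linear equations (the radical axes):
-382.8 x − 15.8 y = 47311.25
-60.4 x + 536.0 y = 36277.11
Solving the 2×2 system: x ≈ -125.8, y ≈ 53.5 km.

(-125.8, 53.5)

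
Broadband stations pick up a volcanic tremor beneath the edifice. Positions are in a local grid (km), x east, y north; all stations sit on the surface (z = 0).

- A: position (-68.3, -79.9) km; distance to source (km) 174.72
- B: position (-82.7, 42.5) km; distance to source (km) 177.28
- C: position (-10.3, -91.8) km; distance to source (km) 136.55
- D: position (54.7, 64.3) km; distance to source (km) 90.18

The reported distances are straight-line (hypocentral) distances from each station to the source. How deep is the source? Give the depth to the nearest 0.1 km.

53.1 km

Each station gives a sphere (x−x_i)² + (y−y_i)² + z² = d_i² (stations at z=0).
Subtracting the A sphere from B and C: z² cancels, leaving linear equations in x and y:
-28.8 x + 244.8 y = -3304.48
116.0 x − 23.8 y = 9365.61
Solving: x ≈ 79.897, y ≈ -4.099 km (keep extra digits for the depth step; rounded: 79.9, -4.1).
Then from the A sphere: z² = 174.72² − (x + 68.3)² − (y + 79.9)² with x = 79.897, y = -4.099, so z ≈ 53.094 ≈ 53.1 km.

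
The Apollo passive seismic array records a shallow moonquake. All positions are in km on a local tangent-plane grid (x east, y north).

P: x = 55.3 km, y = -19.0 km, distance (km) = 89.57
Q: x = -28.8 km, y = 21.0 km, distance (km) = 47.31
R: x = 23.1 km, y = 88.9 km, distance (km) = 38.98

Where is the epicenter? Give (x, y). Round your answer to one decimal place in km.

4.4 km east, 54.7 km north

Circle about each station: (x − 55.3)² + (y + 19.0)² = 89.57²; (x + 28.8)² + (y − 21.0)² = 47.31²; (x − 23.1)² + (y − 88.9)² = 38.98².
Subtracting the P equation from the Q and R equations removes the quadratic terms:
-168.2 x + 80.0 y = 3635.90
-64.4 x + 215.8 y = 11521.07
Solving the 2×2 system: x ≈ 4.4, y ≈ 54.7 km.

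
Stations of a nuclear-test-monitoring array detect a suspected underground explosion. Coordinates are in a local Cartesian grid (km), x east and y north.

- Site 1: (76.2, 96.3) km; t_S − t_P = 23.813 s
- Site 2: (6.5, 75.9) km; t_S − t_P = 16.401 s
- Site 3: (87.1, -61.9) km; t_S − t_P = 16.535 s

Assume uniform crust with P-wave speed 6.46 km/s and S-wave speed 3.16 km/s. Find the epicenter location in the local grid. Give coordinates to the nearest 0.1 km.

(-8.1, -24.5)

Distance from S−P lag: d = Δt · v_P v_S / (v_P − v_S) = Δt · (6.46·3.16)/(6.46−3.16) ≈ 6.1859·Δt.
So d_Site 1 = 147.31, d_Site 2 = 101.46, d_Site 3 = 102.28 km.
Circle about each station: (x − 76.2)² + (y − 96.3)² = 147.31²; (x − 6.5)² + (y − 75.9)² = 101.46²; (x − 87.1)² + (y + 61.9)² = 102.28².
Subtracting the Site 1 equation from the Site 2 and Site 3 equations removes the quadratic terms:
-139.4 x − 40.8 y = 2129.03
21.8 x − 316.4 y = 7576.93
Solving the 2×2 system: x ≈ -8.1, y ≈ -24.5 km.
Check against Site 1 (with the unrounded x, y): √((x − 76.2)²+(y − 96.3)²) = 147.31 ≈ 147.31 km. ✓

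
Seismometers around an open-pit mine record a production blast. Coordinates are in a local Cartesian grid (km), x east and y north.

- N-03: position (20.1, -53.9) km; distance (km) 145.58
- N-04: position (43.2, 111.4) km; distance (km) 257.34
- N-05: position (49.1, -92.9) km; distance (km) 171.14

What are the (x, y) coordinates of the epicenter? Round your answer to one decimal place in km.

Circle about each station: (x − 20.1)² + (y + 53.9)² = 145.58²; (x − 43.2)² + (y − 111.4)² = 257.34²; (x − 49.1)² + (y + 92.9)² = 171.14².
Subtracting the N-03 equation from the N-04 and N-05 equations removes the quadratic terms:
46.2 x + 330.6 y = -34063.36
58.0 x − 78.0 y = -363.36
Solving the 2×2 system: x ≈ -121.9, y ≈ -86.0 km.

-121.9 km east, -86.0 km north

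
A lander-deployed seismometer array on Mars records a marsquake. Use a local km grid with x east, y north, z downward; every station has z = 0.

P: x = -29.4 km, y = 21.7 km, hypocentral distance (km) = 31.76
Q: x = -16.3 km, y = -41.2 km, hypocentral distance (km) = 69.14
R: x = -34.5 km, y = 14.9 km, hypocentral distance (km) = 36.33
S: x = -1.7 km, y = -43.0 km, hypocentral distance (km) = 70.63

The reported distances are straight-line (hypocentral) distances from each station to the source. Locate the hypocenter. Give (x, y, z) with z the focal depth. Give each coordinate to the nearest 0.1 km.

Each station gives a sphere (x−x_i)² + (y−y_i)² + z² = d_i² (stations at z=0).
Subtracting the P sphere from Q and R: z² cancels, leaving linear equations in x and y:
26.2 x − 125.8 y = -3143.76
-10.2 x − 13.6 y = -234.16
Solving: x ≈ -8.111, y ≈ 23.301 km (keep extra digits for the depth step; rounded: -8.1, 23.3).
Then from the P sphere: z² = 31.76² − (x + 29.4)² − (y − 21.7)² with x = -8.111, y = 23.301, so z ≈ 23.514 ≈ 23.5 km.

(-8.1, 23.3, 23.5)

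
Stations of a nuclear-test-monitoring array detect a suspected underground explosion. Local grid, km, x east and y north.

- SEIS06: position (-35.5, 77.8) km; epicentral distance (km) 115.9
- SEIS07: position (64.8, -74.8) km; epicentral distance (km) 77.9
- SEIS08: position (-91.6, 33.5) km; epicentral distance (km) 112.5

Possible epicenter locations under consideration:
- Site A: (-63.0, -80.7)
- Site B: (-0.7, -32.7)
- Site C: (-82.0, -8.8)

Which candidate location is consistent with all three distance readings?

Site B

For each candidate, compare |candidate − station| to the reported distance:
Site A: residuals SEIS06 45.0, SEIS07 50.0, SEIS08 5.2 → max 50.0 km
Site B: residuals SEIS06 0.0, SEIS07 0.0, SEIS08 0.0 → max 0.0 km
Site C: residuals SEIS06 17.6, SEIS07 83.1, SEIS08 69.1 → max 83.1 km
Only Site B has all residuals ≈ 0.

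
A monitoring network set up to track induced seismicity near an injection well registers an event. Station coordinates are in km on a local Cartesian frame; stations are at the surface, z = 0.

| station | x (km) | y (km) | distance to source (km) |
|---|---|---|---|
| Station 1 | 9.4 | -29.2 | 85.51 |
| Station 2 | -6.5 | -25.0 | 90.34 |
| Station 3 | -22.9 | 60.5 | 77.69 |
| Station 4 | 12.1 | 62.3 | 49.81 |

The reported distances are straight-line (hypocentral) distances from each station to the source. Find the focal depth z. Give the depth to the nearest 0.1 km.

Each station gives a sphere (x−x_i)² + (y−y_i)² + z² = d_i² (stations at z=0).
Subtracting the Station 1 sphere from Station 2 and Station 3: z² cancels, leaving linear equations in x and y:
-31.8 x + 8.4 y = -1123.11
-64.6 x + 179.4 y = 4519.88
Solving: x ≈ 46.385, y ≈ 41.897 km (keep extra digits for the depth step; rounded: 46.4, 41.9).
Then from the Station 1 sphere: z² = 85.51² − (x − 9.4)² − (y + 29.2)² with x = 46.385, y = 41.897, so z ≈ 29.821 ≈ 29.8 km.
Check against Station 4 (with the unrounded solution): distance 49.81 ≈ 49.81 km. ✓

29.8 km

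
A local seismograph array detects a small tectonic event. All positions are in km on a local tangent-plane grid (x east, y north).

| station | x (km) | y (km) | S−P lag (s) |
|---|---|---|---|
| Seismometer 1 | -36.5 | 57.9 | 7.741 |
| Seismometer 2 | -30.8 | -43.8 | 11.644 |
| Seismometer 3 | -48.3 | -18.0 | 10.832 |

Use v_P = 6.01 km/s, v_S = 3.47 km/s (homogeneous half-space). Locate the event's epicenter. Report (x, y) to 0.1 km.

22.9 km east, 35.3 km north

Distance from S−P lag: d = Δt · v_P v_S / (v_P − v_S) = Δt · (6.01·3.47)/(6.01−3.47) ≈ 8.2105·Δt.
So d_Seismometer 1 = 63.56, d_Seismometer 2 = 95.60, d_Seismometer 3 = 88.94 km.
Circle about each station: (x + 36.5)² + (y − 57.9)² = 63.56²; (x + 30.8)² + (y + 43.8)² = 95.60²; (x + 48.3)² + (y + 18.0)² = 88.94².
Subtracting pairs of circle equations eliminates x²+y² and gives linear equations (the radical axes):
11.4 x − 203.4 y = -6917.07
-23.6 x − 151.8 y = -5898.22
Solving the 2×2 system: x ≈ 22.9, y ≈ 35.3 km.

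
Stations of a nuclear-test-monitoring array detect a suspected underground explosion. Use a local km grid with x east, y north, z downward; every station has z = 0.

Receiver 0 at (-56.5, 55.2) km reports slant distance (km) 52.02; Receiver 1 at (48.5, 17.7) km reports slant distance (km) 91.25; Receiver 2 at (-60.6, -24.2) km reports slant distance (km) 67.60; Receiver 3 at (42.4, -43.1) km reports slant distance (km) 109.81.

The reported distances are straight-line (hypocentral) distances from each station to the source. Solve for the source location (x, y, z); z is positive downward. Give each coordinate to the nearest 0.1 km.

x ≈ -34.5 km, y ≈ 26.0 km, depth ≈ 37.0 km

Each station gives a sphere (x−x_i)² + (y−y_i)² + z² = d_i² (stations at z=0).
Subtracting the Receiver 0 sphere from Receiver 1 and Receiver 2: z² cancels, leaving linear equations in x and y:
210.0 x − 75.0 y = -9194.23
-8.2 x − 158.8 y = -3844.97
Solving: x ≈ -34.498, y ≈ 25.994 km (keep extra digits for the depth step; rounded: -34.5, 26.0).
Then from the Receiver 0 sphere: z² = 52.02² − (x + 56.5)² − (y − 55.2)² with x = -34.498, y = 25.994, so z ≈ 37.000 ≈ 37.0 km.
Check against Receiver 3 (with the unrounded solution): distance 109.80 ≈ 109.81 km. ✓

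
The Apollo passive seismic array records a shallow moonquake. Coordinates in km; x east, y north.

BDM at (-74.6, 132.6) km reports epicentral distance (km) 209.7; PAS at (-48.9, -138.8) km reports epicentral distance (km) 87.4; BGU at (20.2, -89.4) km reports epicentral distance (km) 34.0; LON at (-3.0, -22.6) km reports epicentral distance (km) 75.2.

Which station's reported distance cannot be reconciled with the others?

LON

Solve using three stations at a time. Using BDM, PAS, BGU (subtract circle equations pairwise → linear system) gives (x, y) ≈ (-2.9, -64.5).
Distances from that point to each station vs reported:
  BDM: calculated 209.7 vs reported 209.7 → residual 0.0 km
  PAS: calculated 87.4 vs reported 87.4 → residual 0.0 km
  BGU: calculated 34.0 vs reported 34.0 → residual 0.0 km
  LON: calculated 41.9 vs reported 75.2 → residual 33.3 km
BDM, PAS, BGU are mutually consistent (residuals ≈ 0); LON is off by 33.3 km.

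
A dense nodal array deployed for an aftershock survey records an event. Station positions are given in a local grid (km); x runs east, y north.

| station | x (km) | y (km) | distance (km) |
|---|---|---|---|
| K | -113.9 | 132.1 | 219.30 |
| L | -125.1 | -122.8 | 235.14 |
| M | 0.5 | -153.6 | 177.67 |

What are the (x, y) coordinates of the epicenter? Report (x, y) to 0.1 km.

Circle about each station: (x + 113.9)² + (y − 132.1)² = 219.30²; (x + 125.1)² + (y + 122.8)² = 235.14²; (x − 0.5)² + (y + 153.6)² = 177.67².
Subtracting the K equation from the L and M equations removes the quadratic terms:
-22.4 x − 509.8 y = -6892.10
228.8 x − 571.4 y = 9695.45
Solving the 2×2 system: x ≈ 68.6, y ≈ 10.5 km.

68.6 km east, 10.5 km north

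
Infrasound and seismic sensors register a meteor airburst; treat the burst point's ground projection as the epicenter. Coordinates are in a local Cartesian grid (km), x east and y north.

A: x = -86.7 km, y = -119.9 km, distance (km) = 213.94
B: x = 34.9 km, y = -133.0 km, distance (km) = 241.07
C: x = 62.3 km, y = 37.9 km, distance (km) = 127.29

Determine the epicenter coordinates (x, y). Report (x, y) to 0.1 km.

-53.2 km east, 91.4 km north

Circle about each station: (x + 86.7)² + (y + 119.9)² = 213.94²; (x − 34.9)² + (y + 133.0)² = 241.07²; (x − 62.3)² + (y − 37.9)² = 127.29².
Subtracting the A equation from the B and C equations removes the quadratic terms:
243.2 x − 26.2 y = -15330.31
298.0 x + 315.6 y = 12992.38
Solving the 2×2 system: x ≈ -53.2, y ≈ 91.4 km.
Check against A (with the unrounded x, y): √((x + 86.7)²+(y + 119.9)²) = 213.93 ≈ 213.94 km. ✓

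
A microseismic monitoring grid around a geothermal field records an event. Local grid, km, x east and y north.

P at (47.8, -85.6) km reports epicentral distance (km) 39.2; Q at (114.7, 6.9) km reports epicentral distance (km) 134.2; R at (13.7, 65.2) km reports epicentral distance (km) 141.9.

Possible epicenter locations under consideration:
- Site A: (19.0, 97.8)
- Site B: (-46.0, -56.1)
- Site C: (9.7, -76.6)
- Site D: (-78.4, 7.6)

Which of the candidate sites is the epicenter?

Site C

For each candidate, compare |candidate − station| to the reported distance:
Site A: residuals P 146.4, Q 2.2, R 108.9 → max 146.4 km
Site B: residuals P 59.1, Q 38.4, R 6.7 → max 59.1 km
Site C: residuals P 0.1, Q 0.0, R 0.0 → max 0.1 km
Site D: residuals P 117.7, Q 58.9, R 33.3 → max 117.7 km
Only Site C has all residuals ≈ 0.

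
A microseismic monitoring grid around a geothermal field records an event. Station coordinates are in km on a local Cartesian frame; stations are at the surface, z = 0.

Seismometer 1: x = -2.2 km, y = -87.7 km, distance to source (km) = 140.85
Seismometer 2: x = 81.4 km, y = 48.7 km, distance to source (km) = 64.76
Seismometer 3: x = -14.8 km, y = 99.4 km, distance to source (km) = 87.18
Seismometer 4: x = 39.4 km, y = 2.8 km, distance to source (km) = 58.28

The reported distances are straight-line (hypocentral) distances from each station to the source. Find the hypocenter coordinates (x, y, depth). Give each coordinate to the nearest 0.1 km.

(33.8, 41.4, 43.3)

Each station gives a sphere (x−x_i)² + (y−y_i)² + z² = d_i² (stations at z=0).
Subtracting the Seismometer 1 sphere from Seismometer 2 and Seismometer 3: z² cancels, leaving linear equations in x and y:
167.2 x + 272.8 y = 16946.38
-25.2 x + 374.2 y = 14641.64
Solving: x ≈ 33.800, y ≈ 41.404 km (keep extra digits for the depth step; rounded: 33.8, 41.4).
Then from the Seismometer 1 sphere: z² = 140.85² − (x + 2.2)² − (y + 87.7)² with x = 33.800, y = 41.404, so z ≈ 43.300 ≈ 43.3 km.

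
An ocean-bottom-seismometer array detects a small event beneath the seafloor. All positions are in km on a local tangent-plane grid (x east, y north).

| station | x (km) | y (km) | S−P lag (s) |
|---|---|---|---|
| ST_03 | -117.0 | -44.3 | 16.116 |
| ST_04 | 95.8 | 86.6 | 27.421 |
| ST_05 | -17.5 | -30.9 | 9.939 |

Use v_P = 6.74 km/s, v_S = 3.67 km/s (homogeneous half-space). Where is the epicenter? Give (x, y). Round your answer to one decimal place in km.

Distance from S−P lag: d = Δt · v_P v_S / (v_P − v_S) = Δt · (6.74·3.67)/(6.74−3.67) ≈ 8.0573·Δt.
So d_ST_03 = 129.85, d_ST_04 = 220.94, d_ST_05 = 80.08 km.
Circle about each station: (x + 117.0)² + (y + 44.3)² = 129.85²; (x − 95.8)² + (y − 86.6)² = 220.94²; (x + 17.5)² + (y + 30.9)² = 80.08².
Subtracting the ST_03 equation from the ST_04 and ST_05 equations removes the quadratic terms:
425.6 x + 261.8 y = -30927.75
199.0 x + 26.8 y = -3942.21
Solving the 2×2 system: x ≈ -5.0, y ≈ -110.0 km.

-5.0 km east, -110.0 km north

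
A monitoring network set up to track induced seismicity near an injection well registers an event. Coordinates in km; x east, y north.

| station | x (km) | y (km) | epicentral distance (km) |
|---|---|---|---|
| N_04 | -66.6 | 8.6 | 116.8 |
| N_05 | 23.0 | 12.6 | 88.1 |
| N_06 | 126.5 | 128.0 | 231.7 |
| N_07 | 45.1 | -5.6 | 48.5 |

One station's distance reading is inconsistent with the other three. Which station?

N_07

Solve using three stations at a time. Using N_04, N_05, N_06 (subtract circle equations pairwise → linear system) gives (x, y) ≈ (14.8, -74.9).
Distances from that point to each station vs reported:
  N_04: calculated 116.7 vs reported 116.8 → residual 0.1 km
  N_05: calculated 87.9 vs reported 88.1 → residual 0.2 km
  N_06: calculated 231.6 vs reported 231.7 → residual 0.1 km
  N_07: calculated 75.7 vs reported 48.5 → residual 27.2 km
N_04, N_05, N_06 are mutually consistent (residuals ≈ 0); N_07 is off by 27.2 km.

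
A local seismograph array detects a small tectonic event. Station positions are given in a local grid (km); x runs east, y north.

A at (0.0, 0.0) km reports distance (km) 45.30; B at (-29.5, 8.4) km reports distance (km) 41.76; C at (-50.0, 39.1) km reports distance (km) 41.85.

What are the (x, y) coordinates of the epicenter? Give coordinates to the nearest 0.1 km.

Circle about each station: x² + y² = 45.30²; (x + 29.5)² + (y − 8.4)² = 41.76²; (x + 50.0)² + (y − 39.1)² = 41.85².
Subtracting pairs of circle equations eliminates x²+y² and gives linear equations (the radical axes):
-59.0 x + 16.8 y = 1249.00
-100.0 x + 78.2 y = 4329.48
Solving the 2×2 system: x ≈ -8.5, y ≈ 44.5 km.

(-8.5, 44.5)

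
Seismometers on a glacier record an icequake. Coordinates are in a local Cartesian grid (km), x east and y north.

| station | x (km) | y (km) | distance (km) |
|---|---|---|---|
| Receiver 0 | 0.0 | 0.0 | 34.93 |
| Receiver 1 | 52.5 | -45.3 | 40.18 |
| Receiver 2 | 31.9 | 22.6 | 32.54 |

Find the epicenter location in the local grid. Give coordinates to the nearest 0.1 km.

33.5 km east, -9.9 km north

Circle about each station: x² + y² = 34.93²; (x − 52.5)² + (y + 45.3)² = 40.18²; (x − 31.9)² + (y − 22.6)² = 32.54².
Subtracting the Receiver 0 equation from the Receiver 1 and Receiver 2 equations removes the quadratic terms:
105.0 x − 90.6 y = 4414.01
63.8 x + 45.2 y = 1689.62
Solving the 2×2 system: x ≈ 33.5, y ≈ -9.9 km.
Check against Receiver 0 (with the unrounded x, y): √(x²+y²) = 34.93 ≈ 34.93 km. ✓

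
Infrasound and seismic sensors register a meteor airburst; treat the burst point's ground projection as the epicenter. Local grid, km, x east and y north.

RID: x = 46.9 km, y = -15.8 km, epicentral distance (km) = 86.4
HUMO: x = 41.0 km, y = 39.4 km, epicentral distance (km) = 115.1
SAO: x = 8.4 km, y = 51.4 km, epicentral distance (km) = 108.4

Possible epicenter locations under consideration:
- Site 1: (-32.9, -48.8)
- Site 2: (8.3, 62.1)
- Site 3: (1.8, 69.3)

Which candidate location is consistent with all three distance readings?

For each candidate, compare |candidate − station| to the reported distance:
Site 1: residuals RID 0.0, HUMO 0.0, SAO 0.0 → max 0.0 km
Site 2: residuals RID 0.5, HUMO 75.3, SAO 97.7 → max 97.7 km
Site 3: residuals RID 9.9, HUMO 65.8, SAO 89.3 → max 89.3 km
Only Site 1 has all residuals ≈ 0.

Site 1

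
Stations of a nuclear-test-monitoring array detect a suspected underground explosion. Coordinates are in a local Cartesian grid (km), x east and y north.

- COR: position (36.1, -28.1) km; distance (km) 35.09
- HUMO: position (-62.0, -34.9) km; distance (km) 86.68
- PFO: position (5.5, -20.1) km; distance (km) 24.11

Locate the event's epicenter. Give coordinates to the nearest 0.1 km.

x ≈ 16.8 km, y ≈ 1.2 km

Circle about each station: (x − 36.1)² + (y + 28.1)² = 35.09²; (x + 62.0)² + (y + 34.9)² = 86.68²; (x − 5.5)² + (y + 20.1)² = 24.11².
Subtracting the COR equation from the HUMO and PFO equations removes the quadratic terms:
-196.2 x − 13.6 y = -3312.92
-61.2 x + 16.0 y = -1008.54
Solving the 2×2 system: x ≈ 16.8, y ≈ 1.2 km.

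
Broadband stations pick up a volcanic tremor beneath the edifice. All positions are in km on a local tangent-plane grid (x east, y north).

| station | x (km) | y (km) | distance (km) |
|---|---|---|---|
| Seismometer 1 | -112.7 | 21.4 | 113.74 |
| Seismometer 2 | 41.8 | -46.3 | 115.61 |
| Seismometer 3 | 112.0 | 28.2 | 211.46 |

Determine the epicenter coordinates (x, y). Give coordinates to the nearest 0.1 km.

Circle about each station: (x + 112.7)² + (y − 21.4)² = 113.74²; (x − 41.8)² + (y + 46.3)² = 115.61²; (x − 112.0)² + (y − 28.2)² = 211.46².
Subtracting pairs of circle equations eliminates x²+y² and gives linear equations (the radical axes):
309.0 x − 135.4 y = -9697.20
449.4 x + 13.6 y = -31598.55
Solving the 2×2 system: x ≈ -67.8, y ≈ -83.1 km.

(-67.8, -83.1)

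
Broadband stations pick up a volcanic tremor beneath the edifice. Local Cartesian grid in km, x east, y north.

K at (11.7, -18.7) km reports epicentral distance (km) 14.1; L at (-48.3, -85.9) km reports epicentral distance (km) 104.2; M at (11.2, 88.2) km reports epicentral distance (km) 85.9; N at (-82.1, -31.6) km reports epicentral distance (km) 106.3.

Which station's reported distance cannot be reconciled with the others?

Solve using three stations at a time. Using K, L, N (subtract circle equations pairwise → linear system) gives (x, y) ≈ (21.7, -8.7).
Distances from that point to each station vs reported:
  K: calculated 14.1 vs reported 14.1 → residual 0.0 km
  L: calculated 104.2 vs reported 104.2 → residual 0.0 km
  M: calculated 97.5 vs reported 85.9 → residual 11.6 km
  N: calculated 106.3 vs reported 106.3 → residual 0.0 km
K, L, N are mutually consistent (residuals ≈ 0); M is off by 11.6 km.

M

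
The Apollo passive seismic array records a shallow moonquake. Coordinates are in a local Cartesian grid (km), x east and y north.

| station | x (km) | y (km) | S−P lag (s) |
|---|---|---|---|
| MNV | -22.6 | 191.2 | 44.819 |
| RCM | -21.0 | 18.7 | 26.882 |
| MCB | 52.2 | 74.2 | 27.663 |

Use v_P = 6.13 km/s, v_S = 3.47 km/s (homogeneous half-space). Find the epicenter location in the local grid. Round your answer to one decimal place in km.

Distance from S−P lag: d = Δt · v_P v_S / (v_P − v_S) = Δt · (6.13·3.47)/(6.13−3.47) ≈ 7.9967·Δt.
So d_MNV = 358.40, d_RCM = 214.97, d_MCB = 221.21 km.
Circle about each station: (x + 22.6)² + (y − 191.2)² = 358.40²; (x + 21.0)² + (y − 18.7)² = 214.97²; (x − 52.2)² + (y − 74.2)² = 221.21².
Subtracting the MNV equation from the RCM and MCB equations removes the quadratic terms:
3.2 x − 345.0 y = 45960.95
149.6 x − 234.0 y = 50678.98
Solving the 2×2 system: x ≈ 132.3, y ≈ -132.0 km.

(132.3, -132.0)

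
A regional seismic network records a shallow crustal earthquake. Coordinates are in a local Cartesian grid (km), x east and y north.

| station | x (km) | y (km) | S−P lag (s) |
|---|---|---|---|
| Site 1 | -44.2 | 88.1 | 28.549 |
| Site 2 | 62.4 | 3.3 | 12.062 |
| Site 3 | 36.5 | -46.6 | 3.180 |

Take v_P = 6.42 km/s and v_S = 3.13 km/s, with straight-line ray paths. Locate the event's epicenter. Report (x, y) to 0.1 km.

Distance from S−P lag: d = Δt · v_P v_S / (v_P − v_S) = Δt · (6.42·3.13)/(6.42−3.13) ≈ 6.1078·Δt.
So d_Site 1 = 174.37, d_Site 2 = 73.67, d_Site 3 = 19.42 km.
Circle about each station: (x + 44.2)² + (y − 88.1)² = 174.37²; (x − 62.4)² + (y − 3.3)² = 73.67²; (x − 36.5)² + (y + 46.6)² = 19.42².
Subtracting the Site 1 equation from the Site 2 and Site 3 equations removes the quadratic terms:
213.2 x − 169.6 y = 19167.03
161.4 x − 269.4 y = 23816.32
Solving the 2×2 system: x ≈ 37.4, y ≈ -66.0 km.
Check against Site 1 (with the unrounded x, y): √((x + 44.2)²+(y − 88.1)²) = 174.37 ≈ 174.37 km. ✓

(37.4, -66.0)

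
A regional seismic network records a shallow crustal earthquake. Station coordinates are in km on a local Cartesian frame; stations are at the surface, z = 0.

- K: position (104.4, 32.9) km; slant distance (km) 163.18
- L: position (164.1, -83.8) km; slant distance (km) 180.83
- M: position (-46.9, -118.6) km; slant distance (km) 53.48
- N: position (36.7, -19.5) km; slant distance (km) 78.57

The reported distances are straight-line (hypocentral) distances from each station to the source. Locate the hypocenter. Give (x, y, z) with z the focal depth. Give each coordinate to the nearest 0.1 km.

Each station gives a sphere (x−x_i)² + (y−y_i)² + z² = d_i² (stations at z=0).
Subtracting the K sphere from L and M: z² cancels, leaving linear equations in x and y:
119.4 x − 233.4 y = 15897.70
-302.6 x − 303.0 y = 28051.40
Solving: x ≈ -16.200, y ≈ -76.401 km (keep extra digits for the depth step; rounded: -16.2, -76.4).
Then from the K sphere: z² = 163.18² − (x − 104.4)² − (y − 32.9)² with x = -16.200, y = -76.401, so z ≈ 11.689 ≈ 11.7 km.
Check against N (with the unrounded solution): distance 78.57 ≈ 78.57 km. ✓

(-16.2, -76.4, 11.7)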